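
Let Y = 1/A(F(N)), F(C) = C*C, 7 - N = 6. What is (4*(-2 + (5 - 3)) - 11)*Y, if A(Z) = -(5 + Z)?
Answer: 11/6 ≈ 1.8333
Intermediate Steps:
N = 1 (N = 7 - 1*6 = 7 - 6 = 1)
F(C) = C**2
A(Z) = -5 - Z
Y = -1/6 (Y = 1/(-5 - 1*1**2) = 1/(-5 - 1*1) = 1/(-5 - 1) = 1/(-6) = -1/6 ≈ -0.16667)
(4*(-2 + (5 - 3)) - 11)*Y = (4*(-2 + (5 - 3)) - 11)*(-1/6) = (4*(-2 + 2) - 11)*(-1/6) = (4*0 - 11)*(-1/6) = (0 - 11)*(-1/6) = -11*(-1/6) = 11/6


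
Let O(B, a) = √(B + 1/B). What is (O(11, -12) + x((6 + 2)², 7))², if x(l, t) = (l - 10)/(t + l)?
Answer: 647078/55451 + 108*√1342/781 ≈ 16.735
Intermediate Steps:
x(l, t) = (-10 + l)/(l + t)
(O(11, -12) + x((6 + 2)², 7))² = (√(11 + 1/11) + (-10 + (6 + 2)²)/((6 + 2)² + 7))² = (√(11 + 1/11) + (-10 + 8²)/(8² + 7))² = (√(122/11) + (-10 + 64)/(64 + 7))² = (√1342/11 + 54/71)² = (54/71 + √1342/11)²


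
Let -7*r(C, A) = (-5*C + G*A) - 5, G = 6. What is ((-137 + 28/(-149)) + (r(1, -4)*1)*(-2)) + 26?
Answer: -126101/1043 ≈ -120.90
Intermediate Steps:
r(C, A) = 5/7 - 6*A/7 + 5*C/7 (r(C, A) = -((-5*C + 6*A) - 5)/7 = -(-5 - 5*C + 6*A)/7 = 5/7 - 6*A/7 + 5*C/7)
((-137 + 28/(-149)) + (r(1, -4)*1)*(-2)) + 26 = ((-137 + 28/(-149)) + ((5/7 - 6/7*(-4) + (5/7)*1)*1)*(-2)) + 26 = ((-137 + 28*(-1/149)) + ((5/7 + 24/7 + 5/7)*1)*(-2)) + 26 = ((-137 - 28/149) + ((34/7)*1)*(-2)) + 26 = (-20441/149 + (34/7)*(-2)) + 26 = (-20441/149 - 68/7) + 26 = -153219/1043 + 26 = -126101/1043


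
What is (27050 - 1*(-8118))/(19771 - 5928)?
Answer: 35168/13843 ≈ 2.5405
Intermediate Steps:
(27050 - 1*(-8118))/(19771 - 5928) = (27050 + 8118)/13843 = 35168*(1/13843) = 35168/13843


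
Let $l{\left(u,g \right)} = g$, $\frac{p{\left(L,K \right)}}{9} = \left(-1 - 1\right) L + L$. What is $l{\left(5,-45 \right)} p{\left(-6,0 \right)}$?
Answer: $-2430$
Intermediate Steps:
$p{\left(L,K \right)} = - 9 L$ ($p{\left(L,K \right)} = 9 \left(\left(-1 - 1\right) L + L\right) = 9 \left(- 2 L + L\right) = 9 \left(- L\right) = - 9 L$)
$l{\left(5,-45 \right)} p{\left(-6,0 \right)} = - 45 \left(\left(-9\right) \left(-6\right)\right) = \left(-45\right) 54 = -2430$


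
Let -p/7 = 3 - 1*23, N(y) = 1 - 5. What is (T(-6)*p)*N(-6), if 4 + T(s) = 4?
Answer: 0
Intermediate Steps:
T(s) = 0 (T(s) = -4 + 4 = 0)
N(y) = -4
p = 140 (p = -7*(3 - 1*23) = -7*(3 - 23) = -7*(-20) = 140)
(T(-6)*p)*N(-6) = (0*140)*(-4) = 0*(-4) = 0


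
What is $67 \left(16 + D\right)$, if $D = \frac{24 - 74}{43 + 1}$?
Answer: $\frac{21909}{22} \approx 995.86$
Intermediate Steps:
$D = - \frac{25}{22}$ ($D = - \frac{50}{44} = \left(-50\right) \frac{1}{44} = - \frac{25}{22} \approx -1.1364$)
$67 \left(16 + D\right) = 67 \left(16 - \frac{25}{22}\right) = 67 \cdot \frac{327}{22} = \frac{21909}{22}$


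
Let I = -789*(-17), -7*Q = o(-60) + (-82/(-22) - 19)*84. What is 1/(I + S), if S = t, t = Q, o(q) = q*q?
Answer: 77/1007313 ≈ 7.6441e-5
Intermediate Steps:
o(q) = q²
Q = -25488/77 (Q = -((-60)² + (-82/(-22) - 19)*84)/7 = -(3600 + (-82*(-1/22) - 19)*84)/7 = -(3600 + (41/11 - 19)*84)/7 = -(3600 - 168/11*84)/7 = -(3600 - 14112/11)/7 = -⅐*25488/11 = -25488/77 ≈ -331.01)
t = -25488/77 ≈ -331.01
S = -25488/77 ≈ -331.01
I = 13413
1/(I + S) = 1/(13413 - 25488/77) = 1/(1007313/77) = 77/1007313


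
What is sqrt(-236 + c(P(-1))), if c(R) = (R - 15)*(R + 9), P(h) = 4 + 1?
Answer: 2*I*sqrt(94) ≈ 19.391*I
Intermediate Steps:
P(h) = 5
c(R) = (-15 + R)*(9 + R)
sqrt(-236 + c(P(-1))) = sqrt(-236 + (-135 + 5**2 - 6*5)) = sqrt(-236 + (-135 + 25 - 30)) = sqrt(-236 - 140) = sqrt(-376) = 2*I*sqrt(94)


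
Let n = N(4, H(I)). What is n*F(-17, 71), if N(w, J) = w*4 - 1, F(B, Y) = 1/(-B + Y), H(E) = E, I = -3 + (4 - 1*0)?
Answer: 15/88 ≈ 0.17045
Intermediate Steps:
I = 1 (I = -3 + (4 + 0) = -3 + 4 = 1)
F(B, Y) = 1/(Y - B)
N(w, J) = -1 + 4*w (N(w, J) = 4*w - 1 = -1 + 4*w)
n = 15 (n = -1 + 4*4 = -1 + 16 = 15)
n*F(-17, 71) = 15*(-1/(-17 - 1*71)) = 15*(-1/(-17 - 71)) = 15*(-1/(-88)) = 15*(-1*(-1/88)) = 15*(1/88) = 15/88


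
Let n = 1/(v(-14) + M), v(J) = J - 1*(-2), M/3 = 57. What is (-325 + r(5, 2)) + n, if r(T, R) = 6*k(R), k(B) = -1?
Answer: -52628/159 ≈ -330.99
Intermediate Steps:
M = 171 (M = 3*57 = 171)
v(J) = 2 + J (v(J) = J + 2 = 2 + J)
r(T, R) = -6 (r(T, R) = 6*(-1) = -6)
n = 1/159 (n = 1/((2 - 14) + 171) = 1/(-12 + 171) = 1/159 ≈ 0.0062893)
(-325 + r(5, 2)) + n = (-325 - 6) + 1/159 = -331 + 1/159 = -52628/159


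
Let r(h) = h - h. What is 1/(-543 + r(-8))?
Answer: -1/543 ≈ -0.0018416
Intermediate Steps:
r(h) = 0
1/(-543 + r(-8)) = 1/(-543 + 0) = 1/(-543) = -1/543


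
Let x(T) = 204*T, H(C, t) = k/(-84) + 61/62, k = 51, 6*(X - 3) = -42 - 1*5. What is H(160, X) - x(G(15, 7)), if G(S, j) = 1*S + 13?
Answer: -4957689/868 ≈ -5711.6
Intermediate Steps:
X = -29/6 (X = 3 + (-42 - 1*5)/6 = 3 + (-42 - 5)/6 = 3 + (⅙)*(-47) = 3 - 47/6 = -29/6 ≈ -4.8333)
G(S, j) = 13 + S (G(S, j) = S + 13 = 13 + S)
H(C, t) = 327/868 (H(C, t) = 51/(-84) + 61/62 = 51*(-1/84) + 61*(1/62) = -17/28 + 61/62 = 327/868)
H(160, X) - x(G(15, 7)) = 327/868 - 204*(13 + 15) = 327/868 - 204*28 = 327/868 - 1*5712 = 327/868 - 5712 = -4957689/868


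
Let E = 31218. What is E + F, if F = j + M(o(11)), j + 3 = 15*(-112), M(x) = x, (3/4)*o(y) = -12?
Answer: 29519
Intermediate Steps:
o(y) = -16 (o(y) = (4/3)*(-12) = -16)
j = -1683 (j = -3 + 15*(-112) = -3 - 1680 = -1683)
F = -1699 (F = -1683 - 16 = -1699)
E + F = 31218 - 1699 = 29519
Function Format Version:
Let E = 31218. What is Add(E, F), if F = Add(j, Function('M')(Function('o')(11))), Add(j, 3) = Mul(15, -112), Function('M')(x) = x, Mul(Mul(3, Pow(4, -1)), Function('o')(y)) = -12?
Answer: 29519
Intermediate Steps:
Function('o')(y) = -16 (Function('o')(y) = Mul(Rational(4, 3), -12) = -16)
j = -1683 (j = Add(-3, Mul(15, -112)) = Add(-3, -1680) = -1683)
F = -1699 (F = Add(-1683, -16) = -1699)
Add(E, F) = Add(31218, -1699) = 29519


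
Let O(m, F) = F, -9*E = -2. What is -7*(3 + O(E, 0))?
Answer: -21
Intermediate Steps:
E = 2/9 (E = -⅑*(-2) = 2/9 ≈ 0.22222)
-7*(3 + O(E, 0)) = -7*(3 + 0) = -7*3 = -1*21 = -21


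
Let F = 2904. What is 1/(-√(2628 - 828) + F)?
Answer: 121/351309 + 5*√2/1405236 ≈ 0.00034946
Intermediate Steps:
1/(-√(2628 - 828) + F) = 1/(-√(2628 - 828) + 2904) = 1/(-√1800 + 2904) = 1/(-30*√2 + 2904) = 1/(2904 - 30*√2)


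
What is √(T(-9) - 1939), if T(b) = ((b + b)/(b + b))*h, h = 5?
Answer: I*√1934 ≈ 43.977*I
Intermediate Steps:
T(b) = 5 (T(b) = ((b + b)/(b + b))*5 = ((2*b)/((2*b)))*5 = ((2*b)*(1/(2*b)))*5 = 1*5 = 5)
√(T(-9) - 1939) = √(5 - 1939) = √(-1934) = I*√1934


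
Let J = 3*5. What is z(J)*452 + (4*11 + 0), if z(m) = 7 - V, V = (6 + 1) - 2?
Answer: 948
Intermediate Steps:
J = 15
V = 5 (V = 7 - 2 = 5)
z(m) = 2 (z(m) = 7 - 1*5 = 7 - 5 = 2)
z(J)*452 + (4*11 + 0) = 2*452 + (4*11 + 0) = 904 + (44 + 0) = 904 + 44 = 948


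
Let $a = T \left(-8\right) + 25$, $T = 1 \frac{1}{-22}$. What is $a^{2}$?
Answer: $\frac{77841}{121} \approx 643.31$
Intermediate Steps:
$T = - \frac{1}{22}$ ($T = 1 \left(- \frac{1}{22}\right) = - \frac{1}{22} \approx -0.045455$)
$a = \frac{279}{11}$ ($a = \left(- \frac{1}{22}\right) \left(-8\right) + 25 = \frac{4}{11} + 25 = \frac{279}{11} \approx 25.364$)
$a^{2} = \left(\frac{279}{11}\right)^{2} = \frac{77841}{121}$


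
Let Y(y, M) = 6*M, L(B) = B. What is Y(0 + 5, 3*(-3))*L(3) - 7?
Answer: -169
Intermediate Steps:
Y(0 + 5, 3*(-3))*L(3) - 7 = (6*(3*(-3)))*3 - 7 = (6*(-9))*3 - 7 = -54*3 - 7 = -162 - 7 = -169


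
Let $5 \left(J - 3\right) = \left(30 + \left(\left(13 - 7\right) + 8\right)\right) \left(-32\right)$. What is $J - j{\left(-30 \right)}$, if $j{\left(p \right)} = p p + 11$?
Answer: $- \frac{5948}{5} \approx -1189.6$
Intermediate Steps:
$J = - \frac{1393}{5}$ ($J = 3 + \frac{\left(30 + \left(\left(13 - 7\right) + 8\right)\right) \left(-32\right)}{5} = 3 + \frac{\left(30 + \left(6 + 8\right)\right) \left(-32\right)}{5} = 3 + \frac{\left(30 + 14\right) \left(-32\right)}{5} = 3 + \frac{44 \left(-32\right)}{5} = 3 + \frac{1}{5} \left(-1408\right) = 3 - \frac{1408}{5} = - \frac{1393}{5} \approx -278.6$)
$j{\left(p \right)} = 11 + p^{2}$ ($j{\left(p \right)} = p^{2} + 11 = 11 + p^{2}$)
$J - j{\left(-30 \right)} = - \frac{1393}{5} - \left(11 + \left(-30\right)^{2}\right) = - \frac{1393}{5} - \left(11 + 900\right) = - \frac{1393}{5} - 911 = - \frac{5948}{5}$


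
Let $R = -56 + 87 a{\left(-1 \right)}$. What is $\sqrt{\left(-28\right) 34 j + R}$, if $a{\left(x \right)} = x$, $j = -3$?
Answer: $\sqrt{2713} \approx 52.086$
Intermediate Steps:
$R = -143$ ($R = -56 + 87 \left(-1\right) = -56 - 87 = -143$)
$\sqrt{\left(-28\right) 34 j + R} = \sqrt{\left(-28\right) 34 \left(-3\right) - 143} = \sqrt{\left(-952\right) \left(-3\right) - 143} = \sqrt{2856 - 143} = \sqrt{2713}$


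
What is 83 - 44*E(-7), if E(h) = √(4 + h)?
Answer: 83 - 44*I*√3 ≈ 83.0 - 76.21*I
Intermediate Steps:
83 - 44*E(-7) = 83 - 44*√(4 - 7) = 83 - 44*I*√3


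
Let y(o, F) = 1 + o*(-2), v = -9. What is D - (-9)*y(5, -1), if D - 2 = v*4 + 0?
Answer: -115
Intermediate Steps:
y(o, F) = 1 - 2*o
D = -34 (D = 2 + (-9*4 + 0) = 2 + (-36 + 0) = 2 - 36 = -34)
D - (-9)*y(5, -1) = -34 - (-9)*(1 - 2*5) = -34 - (-9)*(1 - 10) = -34 - (-9)*(-9) = -34 - 1*81 = -34 - 81 = -115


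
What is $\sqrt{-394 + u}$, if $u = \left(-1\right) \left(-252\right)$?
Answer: $i \sqrt{142} \approx 11.916 i$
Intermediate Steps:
$u = 252$
$\sqrt{-394 + u} = \sqrt{-394 + 252} = \sqrt{-142} = i \sqrt{142}$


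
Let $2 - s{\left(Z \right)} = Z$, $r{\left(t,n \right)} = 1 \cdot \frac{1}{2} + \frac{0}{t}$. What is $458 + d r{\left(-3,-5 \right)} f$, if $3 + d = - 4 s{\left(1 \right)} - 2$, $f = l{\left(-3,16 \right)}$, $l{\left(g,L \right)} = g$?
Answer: $\frac{943}{2} \approx 471.5$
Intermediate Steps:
$r{\left(t,n \right)} = \frac{1}{2}$ ($r{\left(t,n \right)} = 1 \cdot \frac{1}{2} + 0 = \frac{1}{2} + 0 = \frac{1}{2}$)
$s{\left(Z \right)} = 2 - Z$
$f = -3$
$d = -9$ ($d = -3 - \left(2 + 4 \left(2 - 1\right)\right) = -3 - 6 = -9$)
$458 + d r{\left(-3,-5 \right)} f = 458 + \left(-9\right) \frac{1}{2} \left(-3\right) = 458 - - \frac{27}{2} = 458 + \frac{27}{2} = \frac{943}{2}$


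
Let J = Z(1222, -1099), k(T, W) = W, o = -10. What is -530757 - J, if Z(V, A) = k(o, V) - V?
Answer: -530757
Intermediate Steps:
Z(V, A) = 0 (Z(V, A) = V - V = 0)
J = 0
-530757 - J = -530757 - 1*0 = -530757 + 0 = -530757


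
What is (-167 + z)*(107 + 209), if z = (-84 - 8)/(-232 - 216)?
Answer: -1475799/28 ≈ -52707.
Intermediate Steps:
z = 23/112 (z = -92/(-448) = -92*(-1/448) = 23/112 ≈ 0.20536)
(-167 + z)*(107 + 209) = (-167 + 23/112)*(107 + 209) = -18681/112*316 = -1475799/28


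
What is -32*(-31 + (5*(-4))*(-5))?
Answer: -2208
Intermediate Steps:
-32*(-31 + (5*(-4))*(-5)) = -32*(-31 - 20*(-5)) = -32*(-31 + 100) = -32*69 = -2208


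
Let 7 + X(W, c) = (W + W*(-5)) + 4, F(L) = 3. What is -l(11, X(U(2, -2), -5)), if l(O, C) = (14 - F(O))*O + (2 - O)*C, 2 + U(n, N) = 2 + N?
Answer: -76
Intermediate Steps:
U(n, N) = N (U(n, N) = -2 + (2 + N) = N)
X(W, c) = -3 - 4*W (X(W, c) = -7 + ((W + W*(-5)) + 4) = -7 + ((W - 5*W) + 4) = -7 + (-4*W + 4) = -7 + (4 - 4*W) = -3 - 4*W)
l(O, C) = 11*O + C*(2 - O) (l(O, C) = (14 - 1*3)*O + (2 - O)*C = (14 - 3)*O + C*(2 - O) = 11*O + C*(2 - O))
-l(11, X(U(2, -2), -5)) = -(2*(-3 - 4*(-2)) + 11*11 - 1*(-3 - 4*(-2))*11) = -(2*(-3 + 8) + 121 - 1*(-3 + 8)*11) = -(2*5 + 121 - 1*5*11) = -(10 + 121 - 55) = -1*76 = -76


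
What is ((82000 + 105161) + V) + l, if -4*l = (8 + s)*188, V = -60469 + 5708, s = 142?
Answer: 125350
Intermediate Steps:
V = -54761
l = -7050 (l = -(8 + 142)*188/4 = -75*188/2 = -1/4*28200 = -7050)
((82000 + 105161) + V) + l = ((82000 + 105161) - 54761) - 7050 = (187161 - 54761) - 7050 = 132400 - 7050 = 125350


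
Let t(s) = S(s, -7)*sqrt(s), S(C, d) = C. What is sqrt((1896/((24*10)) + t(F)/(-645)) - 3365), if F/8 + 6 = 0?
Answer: sqrt(-620727790 + 55040*I*sqrt(3))/430 ≈ 0.0044493 + 57.94*I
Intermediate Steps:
F = -48 (F = -48 + 8*0 = -48 + 0 = -48)
t(s) = s**(3/2) (t(s) = s*sqrt(s) = s**(3/2))
sqrt((1896/((24*10)) + t(F)/(-645)) - 3365) = sqrt((1896/((24*10)) + (-48)**(3/2)/(-645)) - 3365) = sqrt((1896/240 - 192*I*sqrt(3)*(-1/645)) - 3365) = sqrt((1896*(1/240) + 64*I*sqrt(3)/215) - 3365) = sqrt((79/10 + 64*I*sqrt(3)/215) - 3365) = sqrt(-33571/10 + 64*I*sqrt(3)/215)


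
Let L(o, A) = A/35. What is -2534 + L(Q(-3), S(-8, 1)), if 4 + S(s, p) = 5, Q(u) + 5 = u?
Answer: -88689/35 ≈ -2534.0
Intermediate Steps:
Q(u) = -5 + u
S(s, p) = 1 (S(s, p) = -4 + 5 = 1)
L(o, A) = A/35 (L(o, A) = A*(1/35) = A/35)
-2534 + L(Q(-3), S(-8, 1)) = -2534 + (1/35)*1 = -2534 + 1/35 = -88689/35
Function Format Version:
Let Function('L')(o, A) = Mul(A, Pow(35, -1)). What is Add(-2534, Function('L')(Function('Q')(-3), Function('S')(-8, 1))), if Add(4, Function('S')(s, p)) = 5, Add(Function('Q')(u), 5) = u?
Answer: Rational(-88689, 35) ≈ -2534.0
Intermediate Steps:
Function('Q')(u) = Add(-5, u)
Function('S')(s, p) = 1 (Function('S')(s, p) = Add(-4, 5) = 1)
Function('L')(o, A) = Mul(Rational(1, 35), A) (Function('L')(o, A) = Mul(A, Rational(1, 35)) = Mul(Rational(1, 35), A))
Add(-2534, Function('L')(Function('Q')(-3), Function('S')(-8, 1))) = Add(-2534, Mul(Rational(1, 35), 1)) = Add(-2534, Rational(1, 35)) = Rational(-88689, 35)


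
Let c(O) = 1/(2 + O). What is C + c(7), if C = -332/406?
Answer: -1291/1827 ≈ -0.70662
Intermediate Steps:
C = -166/203 (C = -332*1/406 = -166/203 ≈ -0.81773)
C + c(7) = -166/203 + 1/(2 + 7) = -166/203 + 1/9 = -166/203 + ⅑ = -1291/1827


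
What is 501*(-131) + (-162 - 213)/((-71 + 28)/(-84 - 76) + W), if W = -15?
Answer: -154632267/2357 ≈ -65606.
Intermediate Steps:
501*(-131) + (-162 - 213)/((-71 + 28)/(-84 - 76) + W) = 501*(-131) + (-162 - 213)/((-71 + 28)/(-84 - 76) - 15) = -65631 - 375/(-43/(-160) - 15) = -65631 - 375/(-43*(-1/160) - 15) = -65631 - 375/(43/160 - 15) = -65631 - 375/(-2357/160) = -65631 - 375*(-160/2357) = -65631 + 60000/2357 = -154632267/2357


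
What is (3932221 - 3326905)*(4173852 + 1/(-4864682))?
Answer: 6145308070362377454/2432341 ≈ 2.5265e+12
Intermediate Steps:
(3932221 - 3326905)*(4173852 + 1/(-4864682)) = 605316*(4173852 - 1/4864682) = 605316*(20304462695063/4864682) = 6145308070362377454/2432341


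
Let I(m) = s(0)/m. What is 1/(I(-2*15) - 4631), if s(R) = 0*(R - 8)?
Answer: -1/4631 ≈ -0.00021594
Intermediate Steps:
s(R) = 0 (s(R) = 0*(-8 + R) = 0)
I(m) = 0 (I(m) = 0/m = 0)
1/(I(-2*15) - 4631) = 1/(0 - 4631) = 1/(-4631) = -1/4631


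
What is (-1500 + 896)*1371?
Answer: -828084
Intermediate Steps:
(-1500 + 896)*1371 = -604*1371 = -828084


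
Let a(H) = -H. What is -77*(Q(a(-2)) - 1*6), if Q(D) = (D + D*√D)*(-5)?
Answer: 1232 + 770*√2 ≈ 2320.9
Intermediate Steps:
Q(D) = -5*D - 5*D^(3/2) (Q(D) = (D + D^(3/2))*(-5) = -5*D - 5*D^(3/2))
-77*(Q(a(-2)) - 1*6) = -77*((-(-5)*(-2) - 5*2^(3/2)) - 1*6) = -77*((-5*2 - 10*√2) - 6) = -77*((-10 - 10*√2) - 6) = -77*(-16 - 10*√2) = 1232 + 770*√2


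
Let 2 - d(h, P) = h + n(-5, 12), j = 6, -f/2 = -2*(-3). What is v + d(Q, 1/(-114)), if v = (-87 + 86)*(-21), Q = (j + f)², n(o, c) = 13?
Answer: -26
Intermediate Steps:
f = -12 (f = -(-4)*(-3) = -2*6 = -12)
Q = 36 (Q = (6 - 12)² = (-6)² = 36)
d(h, P) = -11 - h (d(h, P) = 2 - (h + 13) = 2 - (13 + h) = 2 + (-13 - h) = -11 - h)
v = 21 (v = -1*(-21) = 21)
v + d(Q, 1/(-114)) = 21 + (-11 - 1*36) = 21 + (-11 - 36) = 21 - 47 = -26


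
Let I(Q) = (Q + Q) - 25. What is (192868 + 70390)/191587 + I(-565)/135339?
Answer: 11802597159/8643064331 ≈ 1.3656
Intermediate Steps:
I(Q) = -25 + 2*Q (I(Q) = 2*Q - 25 = -25 + 2*Q)
(192868 + 70390)/191587 + I(-565)/135339 = (192868 + 70390)/191587 + (-25 + 2*(-565))/135339 = 263258*(1/191587) + (-25 - 1130)*(1/135339) = 263258/191587 - 1155*1/135339 = 263258/191587 - 385/45113 = 11802597159/8643064331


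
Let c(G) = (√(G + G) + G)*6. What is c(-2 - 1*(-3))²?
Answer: 108 + 72*√2 ≈ 209.82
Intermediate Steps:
c(G) = 6*G + 6*√2*√G (c(G) = (√(2*G) + G)*6 = (√2*√G + G)*6 = (G + √2*√G)*6 = 6*G + 6*√2*√G)
c(-2 - 1*(-3))² = (6*(-2 - 1*(-3)) + 6*√2*√(-2 - 1*(-3)))² = (6*(-2 + 3) + 6*√2*√(-2 + 3))² = (6*1 + 6*√2*√1)² = (6 + 6*√2*1)² = (6 + 6*√2)²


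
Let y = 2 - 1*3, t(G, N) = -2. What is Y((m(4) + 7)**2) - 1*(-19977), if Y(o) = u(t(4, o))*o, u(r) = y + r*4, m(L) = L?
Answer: 18888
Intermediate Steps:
y = -1 (y = 2 - 3 = -1)
u(r) = -1 + 4*r (u(r) = -1 + r*4 = -1 + 4*r)
Y(o) = -9*o (Y(o) = (-1 + 4*(-2))*o = (-1 - 8)*o = -9*o)
Y((m(4) + 7)**2) - 1*(-19977) = -9*(4 + 7)**2 - 1*(-19977) = -9*11**2 + 19977 = -9*121 + 19977 = -1089 + 19977 = 18888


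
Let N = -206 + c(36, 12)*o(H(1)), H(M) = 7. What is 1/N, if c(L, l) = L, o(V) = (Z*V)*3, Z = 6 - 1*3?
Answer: 1/2062 ≈ 0.00048497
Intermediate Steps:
Z = 3 (Z = 6 - 3 = 3)
o(V) = 9*V (o(V) = (3*V)*3 = 9*V)
N = 2062 (N = -206 + 36*(9*7) = -206 + 36*63 = -206 + 2268 = 2062)
1/N = 1/2062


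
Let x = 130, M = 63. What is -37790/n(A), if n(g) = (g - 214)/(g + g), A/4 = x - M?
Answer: -10127720/27 ≈ -3.7510e+5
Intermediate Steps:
A = 268 (A = 4*(130 - 1*63) = 4*(130 - 63) = 4*67 = 268)
n(g) = (-214 + g)/(2*g) (n(g) = (-214 + g)/((2*g)) = (-214 + g)*(1/(2*g)) = (-214 + g)/(2*g))
-37790/n(A) = -37790*536/(-214 + 268) = -37790/((1/2)*(1/268)*54) = -37790/27/268 = -37790*268/27 = -10127720/27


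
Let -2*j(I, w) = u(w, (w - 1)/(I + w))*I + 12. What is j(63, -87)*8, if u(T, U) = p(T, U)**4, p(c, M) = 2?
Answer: -4080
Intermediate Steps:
u(T, U) = 16 (u(T, U) = 2**4 = 16)
j(I, w) = -6 - 8*I (j(I, w) = -(16*I + 12)/2 = -(12 + 16*I)/2 = -6 - 8*I)
j(63, -87)*8 = (-6 - 8*63)*8 = (-6 - 504)*8 = -510*8 = -4080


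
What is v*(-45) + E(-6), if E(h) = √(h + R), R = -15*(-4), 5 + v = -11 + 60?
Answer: -1980 + 3*√6 ≈ -1972.7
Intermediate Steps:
v = 44 (v = -5 + (-11 + 60) = -5 + 49 = 44)
R = 60 (R = -3*(-20) = 60)
E(h) = √(60 + h) (E(h) = √(h + 60) = √(60 + h))
v*(-45) + E(-6) = 44*(-45) + √(60 - 6) = -1980 + √54 = -1980 + 3*√6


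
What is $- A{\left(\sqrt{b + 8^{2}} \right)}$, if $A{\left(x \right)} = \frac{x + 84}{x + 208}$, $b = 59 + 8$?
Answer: $- \frac{17341}{43133} - \frac{124 \sqrt{131}}{43133} \approx -0.43494$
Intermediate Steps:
$b = 67$
$A{\left(x \right)} = \frac{84 + x}{208 + x}$
$- A{\left(\sqrt{b + 8^{2}} \right)} = - \frac{84 + \sqrt{67 + 8^{2}}}{208 + \sqrt{67 + 8^{2}}} = - \frac{84 + \sqrt{67 + 64}}{208 + \sqrt{67 + 64}} = - \frac{84 + \sqrt{131}}{208 + \sqrt{131}}$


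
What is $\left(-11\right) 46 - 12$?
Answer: $-518$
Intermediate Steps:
$\left(-11\right) 46 - 12 = -506 - 12 = -518$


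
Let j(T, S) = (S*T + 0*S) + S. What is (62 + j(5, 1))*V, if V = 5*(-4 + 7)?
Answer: 1020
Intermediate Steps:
V = 15 (V = 5*3 = 15)
j(T, S) = S + S*T (j(T, S) = (S*T + 0) + S = S*T + S = S + S*T)
(62 + j(5, 1))*V = (62 + 1*(1 + 5))*15 = (62 + 1*6)*15 = (62 + 6)*15 = 68*15 = 1020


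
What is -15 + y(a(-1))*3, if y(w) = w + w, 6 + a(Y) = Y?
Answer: -57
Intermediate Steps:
a(Y) = -6 + Y
y(w) = 2*w
-15 + y(a(-1))*3 = -15 + (2*(-6 - 1))*3 = -15 + (2*(-7))*3 = -15 - 14*3 = -15 - 42 = -57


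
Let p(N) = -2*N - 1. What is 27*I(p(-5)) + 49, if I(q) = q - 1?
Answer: 265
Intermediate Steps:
p(N) = -1 - 2*N
I(q) = -1 + q
27*I(p(-5)) + 49 = 27*(-1 + (-1 - 2*(-5))) + 49 = 27*(-1 + (-1 + 10)) + 49 = 27*(-1 + 9) + 49 = 27*8 + 49 = 216 + 49 = 265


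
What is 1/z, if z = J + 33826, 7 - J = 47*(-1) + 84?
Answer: 1/33796 ≈ 2.9589e-5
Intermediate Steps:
J = -30 (J = 7 - (47*(-1) + 84) = 7 - (-47 + 84) = 7 - 1*37 = 7 - 37 = -30)
z = 33796 (z = -30 + 33826 = 33796)
1/z = 1/33796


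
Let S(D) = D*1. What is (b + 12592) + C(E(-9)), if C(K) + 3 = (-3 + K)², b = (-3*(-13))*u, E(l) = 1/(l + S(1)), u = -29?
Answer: 733937/64 ≈ 11468.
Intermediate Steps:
S(D) = D
E(l) = 1/(1 + l) (E(l) = 1/(l + 1) = 1/(1 + l))
b = -1131 (b = -3*(-13)*(-29) = 39*(-29) = -1131)
C(K) = -3 + (-3 + K)²
(b + 12592) + C(E(-9)) = (-1131 + 12592) + (-3 + (-3 + 1/(1 - 9))²) = 11461 + (-3 + (-3 + 1/(-8))²) = 11461 + (-3 + (-3 - ⅛)²) = 11461 + (-3 + (-25/8)²) = 11461 + (-3 + 625/64) = 11461 + 433/64 = 733937/64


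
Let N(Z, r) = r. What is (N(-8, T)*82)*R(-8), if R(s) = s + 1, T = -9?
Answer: 5166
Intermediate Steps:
R(s) = 1 + s
(N(-8, T)*82)*R(-8) = (-9*82)*(1 - 8) = -738*(-7) = 5166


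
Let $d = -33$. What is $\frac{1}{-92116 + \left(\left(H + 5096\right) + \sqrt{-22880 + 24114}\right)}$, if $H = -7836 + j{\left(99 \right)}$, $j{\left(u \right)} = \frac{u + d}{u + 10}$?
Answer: $- \frac{563488471}{53449913879745} - \frac{11881 \sqrt{1234}}{106899827759490} \approx -1.0546 \cdot 10^{-5}$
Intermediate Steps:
$j{\left(u \right)} = \frac{-33 + u}{10 + u}$ ($j{\left(u \right)} = \frac{u - 33}{u + 10} = \frac{-33 + u}{10 + u}$)
$H = - \frac{854058}{109}$ ($H = -7836 + \frac{-33 + 99}{10 + 99} = -7836 + \frac{1}{109} \cdot 66 = -7836 + \frac{66}{109} = - \frac{854058}{109} \approx -7835.4$)
$\frac{1}{-92116 + \left(\left(H + 5096\right) + \sqrt{-22880 + 24114}\right)} = \frac{1}{-92116 + \left(\left(- \frac{854058}{109} + 5096\right) + \sqrt{-22880 + 24114}\right)} = \frac{1}{-92116 - \left(\frac{298594}{109} - \sqrt{1234}\right)} = \frac{1}{- \frac{10339238}{109} + \sqrt{1234}}$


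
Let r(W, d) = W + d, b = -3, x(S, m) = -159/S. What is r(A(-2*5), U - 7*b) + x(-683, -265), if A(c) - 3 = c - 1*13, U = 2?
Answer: 2208/683 ≈ 3.2328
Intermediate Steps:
A(c) = -10 + c (A(c) = 3 + (c - 1*13) = 3 + (c - 13) = 3 + (-13 + c) = -10 + c)
r(A(-2*5), U - 7*b) + x(-683, -265) = ((-10 - 2*5) + (2 - 7*(-3))) - 159/(-683) = ((-10 - 10) + (2 + 21)) - 159*(-1/683) = (-20 + 23) + 159/683 = 3 + 159/683 = 2208/683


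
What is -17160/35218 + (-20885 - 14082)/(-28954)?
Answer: 367308583/509850986 ≈ 0.72042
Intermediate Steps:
-17160/35218 + (-20885 - 14082)/(-28954) = -17160*1/35218 - 34967*(-1/28954) = -8580/17609 + 34967/28954 = 367308583/509850986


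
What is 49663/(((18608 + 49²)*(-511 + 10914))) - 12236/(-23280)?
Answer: 74317084517/141333285460 ≈ 0.52583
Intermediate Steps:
49663/(((18608 + 49²)*(-511 + 10914))) - 12236/(-23280) = 49663/(((18608 + 2401)*10403)) - 12236*(-1/23280) = 49663/((21009*10403)) + 3059/5820 = 49663/218556627 + 3059/5820 = 74317084517/141333285460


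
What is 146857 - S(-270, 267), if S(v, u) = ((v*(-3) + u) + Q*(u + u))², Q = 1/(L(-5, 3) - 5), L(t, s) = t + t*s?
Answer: -604699256/625 ≈ -9.6752e+5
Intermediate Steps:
L(t, s) = t + s*t
Q = -1/25 (Q = 1/(-5*(1 + 3) - 5) = 1/(-5*4 - 5) = 1/(-20 - 5) = 1/(-25) = -1/25 ≈ -0.040000)
S(v, u) = (-3*v + 23*u/25)² (S(v, u) = ((v*(-3) + u) - (u + u)/25)² = ((-3*v + u) - 2*u/25)² = ((u - 3*v) - 2*u/25)² = (-3*v + 23*u/25)²)
146857 - S(-270, 267) = 146857 - (-23*267 + 75*(-270))²/625 = 146857 - (-6141 - 20250)²/625 = 146857 - (-26391)²/625 = 146857 - 696484881/625 = -604699256/625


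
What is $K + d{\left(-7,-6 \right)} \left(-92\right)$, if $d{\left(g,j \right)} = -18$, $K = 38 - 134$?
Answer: $1560$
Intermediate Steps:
$K = -96$
$K + d{\left(-7,-6 \right)} \left(-92\right) = -96 - -1656 = -96 + 1656 = 1560$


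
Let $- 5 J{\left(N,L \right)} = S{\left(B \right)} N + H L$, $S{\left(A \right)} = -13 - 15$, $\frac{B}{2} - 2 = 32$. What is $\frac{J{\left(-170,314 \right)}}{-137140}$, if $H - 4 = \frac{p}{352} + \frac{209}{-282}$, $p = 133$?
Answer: $\frac{146462189}{17016331200} \approx 0.0086071$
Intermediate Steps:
$B = 68$ ($B = 4 + 2 \cdot 32 = 4 + 64 = 68$)
$S{\left(A \right)} = -28$ ($S{\left(A \right)} = -13 - 15 = -28$)
$H = \frac{180497}{49632}$ ($H = 4 + \left(\frac{133}{352} + \frac{209}{-282}\right) = 4 + \left(133 \cdot \frac{1}{352} + 209 \left(- \frac{1}{282}\right)\right) = 4 + \left(\frac{133}{352} - \frac{209}{282}\right) = 4 - \frac{18031}{49632} = \frac{180497}{49632} \approx 3.6367$)
$J{\left(N,L \right)} = - \frac{180497 L}{248160} + \frac{28 N}{5}$ ($J{\left(N,L \right)} = - \frac{- 28 N + \frac{180497 L}{49632}}{5} = - \frac{180497 L}{248160} + \frac{28 N}{5}$)
$\frac{J{\left(-170,314 \right)}}{-137140} = \frac{\left(- \frac{180497}{248160}\right) 314 + \frac{28}{5} \left(-170\right)}{-137140} = \left(- \frac{28338029}{124080} - 952\right) \left(- \frac{1}{137140}\right) = \left(- \frac{146462189}{124080}\right) \left(- \frac{1}{137140}\right) = \frac{146462189}{17016331200}$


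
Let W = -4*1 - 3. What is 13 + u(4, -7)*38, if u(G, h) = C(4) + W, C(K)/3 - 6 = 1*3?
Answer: 773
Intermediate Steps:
C(K) = 27 (C(K) = 18 + 3*(1*3) = 18 + 3*3 = 18 + 9 = 27)
W = -7 (W = -4 - 3 = -7)
u(G, h) = 20 (u(G, h) = 27 - 7 = 20)
13 + u(4, -7)*38 = 13 + 20*38 = 13 + 760 = 773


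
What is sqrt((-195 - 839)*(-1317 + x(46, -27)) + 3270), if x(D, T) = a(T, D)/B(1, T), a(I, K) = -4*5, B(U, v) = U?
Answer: 16*sqrt(5413) ≈ 1177.2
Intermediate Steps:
a(I, K) = -20
x(D, T) = -20 (x(D, T) = -20/1 = -20*1 = -20)
sqrt((-195 - 839)*(-1317 + x(46, -27)) + 3270) = sqrt((-195 - 839)*(-1317 - 20) + 3270) = sqrt(-1034*(-1337) + 3270) = sqrt(1382458 + 3270) = sqrt(1385728) = 16*sqrt(5413)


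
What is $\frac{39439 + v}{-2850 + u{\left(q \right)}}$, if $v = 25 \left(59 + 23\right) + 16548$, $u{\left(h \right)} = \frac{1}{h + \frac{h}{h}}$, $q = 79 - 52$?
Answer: $- \frac{1625036}{79799} \approx -20.364$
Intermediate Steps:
$q = 27$ ($q = 79 - 52 = 27$)
$u{\left(h \right)} = \frac{1}{1 + h}$ ($u{\left(h \right)} = \frac{1}{h + 1} = \frac{1}{1 + h}$)
$v = 18598$ ($v = 25 \cdot 82 + 16548 = 2050 + 16548 = 18598$)
$\frac{39439 + v}{-2850 + u{\left(q \right)}} = \frac{39439 + 18598}{-2850 + \frac{1}{1 + 27}} = \frac{58037}{-2850 + \frac{1}{28}} = \frac{58037}{- \frac{79799}{28}} = 58037 \left(- \frac{28}{79799}\right) = - \frac{1625036}{79799}$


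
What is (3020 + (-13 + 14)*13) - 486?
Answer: 2547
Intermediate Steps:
(3020 + (-13 + 14)*13) - 486 = (3020 + 1*13) - 486 = (3020 + 13) - 486 = 3033 - 486 = 2547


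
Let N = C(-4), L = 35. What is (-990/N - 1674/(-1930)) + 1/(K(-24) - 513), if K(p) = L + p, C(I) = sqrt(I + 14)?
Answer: 419209/484430 - 99*sqrt(10) ≈ -312.20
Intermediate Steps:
C(I) = sqrt(14 + I)
N = sqrt(10) (N = sqrt(14 - 4) = sqrt(10) ≈ 3.1623)
K(p) = 35 + p
(-990/N - 1674/(-1930)) + 1/(K(-24) - 513) = (-990*sqrt(10)/10 - 1674/(-1930)) + 1/((35 - 24) - 513) = (-99*sqrt(10) - 1674*(-1/1930)) + 1/(11 - 513) = (-99*sqrt(10) + 837/965) + 1/(-502) = (837/965 - 99*sqrt(10)) - 1/502 = 419209/484430 - 99*sqrt(10)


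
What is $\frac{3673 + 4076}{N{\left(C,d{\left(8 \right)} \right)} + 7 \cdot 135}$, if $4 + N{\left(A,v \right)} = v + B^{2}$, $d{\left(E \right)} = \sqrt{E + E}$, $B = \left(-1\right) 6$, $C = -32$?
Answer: $\frac{861}{109} \approx 7.8991$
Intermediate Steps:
$B = -6$
$d{\left(E \right)} = \sqrt{2} \sqrt{E}$ ($d{\left(E \right)} = \sqrt{2 E} = \sqrt{2} \sqrt{E}$)
$N{\left(A,v \right)} = 32 + v$ ($N{\left(A,v \right)} = -4 + \left(v + \left(-6\right)^{2}\right) = -4 + \left(v + 36\right) = -4 + \left(36 + v\right) = 32 + v$)
$\frac{3673 + 4076}{N{\left(C,d{\left(8 \right)} \right)} + 7 \cdot 135} = \frac{3673 + 4076}{\left(32 + \sqrt{2} \sqrt{8}\right) + 7 \cdot 135} = \frac{7749}{\left(32 + \sqrt{2} \cdot 2 \sqrt{2}\right) + 945} = \frac{7749}{\left(32 + 4\right) + 945} = \frac{7749}{36 + 945} = \frac{7749}{981} = 7749 \cdot \frac{1}{981} = \frac{861}{109}$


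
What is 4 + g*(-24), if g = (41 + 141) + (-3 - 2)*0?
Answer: -4364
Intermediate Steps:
g = 182 (g = 182 - 5*0 = 182 + 0 = 182)
4 + g*(-24) = 4 + 182*(-24) = 4 - 4368 = -4364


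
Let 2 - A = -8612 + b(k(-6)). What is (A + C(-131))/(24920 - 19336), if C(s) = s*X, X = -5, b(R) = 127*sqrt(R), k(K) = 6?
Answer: 9269/5584 - 127*sqrt(6)/5584 ≈ 1.6042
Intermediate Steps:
C(s) = -5*s (C(s) = s*(-5) = -5*s)
A = 8614 - 127*sqrt(6) (A = 2 - (-8612 + 127*sqrt(6)) = 2 + (8612 - 127*sqrt(6)) = 8614 - 127*sqrt(6) ≈ 8302.9)
(A + C(-131))/(24920 - 19336) = ((8614 - 127*sqrt(6)) - 5*(-131))/(24920 - 19336) = ((8614 - 127*sqrt(6)) + 655)/5584 = (9269 - 127*sqrt(6))*(1/5584) = 9269/5584 - 127*sqrt(6)/5584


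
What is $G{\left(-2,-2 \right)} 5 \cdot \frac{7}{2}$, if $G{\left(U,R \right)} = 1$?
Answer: $\frac{35}{2} \approx 17.5$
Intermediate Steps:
$G{\left(-2,-2 \right)} 5 \cdot \frac{7}{2} = 1 \cdot 5 \cdot \frac{7}{2} = 5 \cdot 7 \cdot \frac{1}{2} = 5 \cdot \frac{7}{2} = \frac{35}{2}$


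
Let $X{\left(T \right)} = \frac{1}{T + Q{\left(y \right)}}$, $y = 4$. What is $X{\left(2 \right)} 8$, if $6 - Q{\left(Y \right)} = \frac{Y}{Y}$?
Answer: $\frac{8}{7} \approx 1.1429$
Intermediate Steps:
$Q{\left(Y \right)} = 5$ ($Q{\left(Y \right)} = 6 - \frac{Y}{Y} = 6 - 1 = 5$)
$X{\left(T \right)} = \frac{1}{5 + T}$ ($X{\left(T \right)} = \frac{1}{T + 5} = \frac{1}{5 + T}$)
$X{\left(2 \right)} 8 = \frac{1}{5 + 2} \cdot 8 = \frac{1}{7} \cdot 8 = \frac{8}{7}$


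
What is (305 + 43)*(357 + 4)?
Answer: 125628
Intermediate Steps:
(305 + 43)*(357 + 4) = 348*361 = 125628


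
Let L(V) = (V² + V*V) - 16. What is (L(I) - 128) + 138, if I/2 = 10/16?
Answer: -23/8 ≈ -2.8750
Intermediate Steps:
I = 5/4 (I = 2*(10/16) = 2*(10*(1/16)) = 2*(5/8) = 5/4 ≈ 1.2500)
L(V) = -16 + 2*V² (L(V) = (V² + V²) - 16 = 2*V² - 16 = -16 + 2*V²)
(L(I) - 128) + 138 = ((-16 + 2*(5/4)²) - 128) + 138 = ((-16 + 2*(25/16)) - 128) + 138 = ((-16 + 25/8) - 128) + 138 = (-103/8 - 128) + 138 = -1127/8 + 138 = -23/8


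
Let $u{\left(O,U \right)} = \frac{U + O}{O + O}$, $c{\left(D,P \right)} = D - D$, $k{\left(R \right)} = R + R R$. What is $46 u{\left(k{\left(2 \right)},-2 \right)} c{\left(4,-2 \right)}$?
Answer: $0$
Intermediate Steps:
$k{\left(R \right)} = R + R^{2}$
$c{\left(D,P \right)} = 0$
$u{\left(O,U \right)} = \frac{O + U}{2 O}$
$46 u{\left(k{\left(2 \right)},-2 \right)} c{\left(4,-2 \right)} = 46 \frac{2 \left(1 + 2\right) - 2}{2 \cdot 2 \left(1 + 2\right)} 0 = 46 \frac{2 \cdot 3 - 2}{2 \cdot 2 \cdot 3} \cdot 0 = 46 \frac{6 - 2}{2 \cdot 6} \cdot 0 = 46 \cdot \frac{1}{2} \cdot \frac{1}{6} \cdot 4 \cdot 0 = 46 \cdot \frac{1}{3} \cdot 0 = \frac{46}{3} \cdot 0 = 0$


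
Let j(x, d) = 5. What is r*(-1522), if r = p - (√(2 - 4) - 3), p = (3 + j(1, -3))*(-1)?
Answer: 7610 + 1522*I*√2 ≈ 7610.0 + 2152.4*I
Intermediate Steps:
p = -8 (p = (3 + 5)*(-1) = 8*(-1) = -8)
r = -5 - I*√2 (r = -8 - (√(2 - 4) - 3) = -8 - (√(-2) - 3) = -8 - (I*√2 - 3) = -8 - (-3 + I*√2) = -8 + (3 - I*√2) = -5 - I*√2 ≈ -5.0 - 1.4142*I)
r*(-1522) = (-5 - I*√2)*(-1522) = 7610 + 1522*I*√2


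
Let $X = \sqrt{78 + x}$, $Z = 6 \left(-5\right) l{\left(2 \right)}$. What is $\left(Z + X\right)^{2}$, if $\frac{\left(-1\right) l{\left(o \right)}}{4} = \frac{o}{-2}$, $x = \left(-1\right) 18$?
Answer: $14460 - 480 \sqrt{15} \approx 12601.0$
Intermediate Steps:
$x = -18$
$l{\left(o \right)} = 2 o$ ($l{\left(o \right)} = - 4 \frac{o}{-2} = - 4 o \left(- \frac{1}{2}\right) = - 4 \left(- \frac{o}{2}\right) = 2 o$)
$Z = -120$ ($Z = 6 \left(-5\right) 2 \cdot 2 = \left(-30\right) 4 = -120$)
$X = 2 \sqrt{15}$ ($X = \sqrt{78 - 18} = \sqrt{60} = 2 \sqrt{15} \approx 7.746$)
$\left(Z + X\right)^{2} = \left(-120 + 2 \sqrt{15}\right)^{2}$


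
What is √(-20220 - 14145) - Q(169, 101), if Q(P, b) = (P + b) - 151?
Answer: -119 + I*√34365 ≈ -119.0 + 185.38*I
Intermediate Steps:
Q(P, b) = -151 + P + b
√(-20220 - 14145) - Q(169, 101) = √(-20220 - 14145) - (-151 + 169 + 101) = √(-34365) - 1*119 = I*√34365 - 119 = -119 + I*√34365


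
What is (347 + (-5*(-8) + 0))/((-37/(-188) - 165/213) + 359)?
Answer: 5165676/4784219 ≈ 1.0797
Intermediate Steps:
(347 + (-5*(-8) + 0))/((-37/(-188) - 165/213) + 359) = (347 + (40 + 0))/((-37*(-1/188) - 165*1/213) + 359) = (347 + 40)/((37/188 - 55/71) + 359) = 387/(-7713/13348 + 359) = 387/(4784219/13348) = 387*(13348/4784219) = 5165676/4784219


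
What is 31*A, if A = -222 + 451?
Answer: 7099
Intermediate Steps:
A = 229
31*A = 31*229 = 7099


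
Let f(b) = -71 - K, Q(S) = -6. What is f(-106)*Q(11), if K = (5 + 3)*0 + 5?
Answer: 456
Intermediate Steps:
K = 5 (K = 8*0 + 5 = 0 + 5 = 5)
f(b) = -76 (f(b) = -71 - 1*5 = -71 - 5 = -76)
f(-106)*Q(11) = -76*(-6) = 456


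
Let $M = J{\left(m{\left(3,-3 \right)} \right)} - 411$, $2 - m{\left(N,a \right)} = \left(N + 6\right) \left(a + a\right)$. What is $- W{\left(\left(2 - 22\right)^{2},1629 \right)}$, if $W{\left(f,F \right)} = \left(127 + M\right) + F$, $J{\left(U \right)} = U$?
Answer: $-1401$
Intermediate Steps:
$m{\left(N,a \right)} = 2 - 2 a \left(6 + N\right)$ ($m{\left(N,a \right)} = 2 - \left(N + 6\right) \left(a + a\right) = 2 - \left(6 + N\right) 2 a = 2 - 2 a \left(6 + N\right)$)
$M = -355$ ($M = \left(2 - -36 - 6 \left(-3\right)\right) - 411 = \left(2 + 36 + 18\right) - 411 = 56 - 411 = -355$)
$W{\left(f,F \right)} = -228 + F$ ($W{\left(f,F \right)} = \left(127 - 355\right) + F = -228 + F$)
$- W{\left(\left(2 - 22\right)^{2},1629 \right)} = - (-228 + 1629) = \left(-1\right) 1401 = -1401$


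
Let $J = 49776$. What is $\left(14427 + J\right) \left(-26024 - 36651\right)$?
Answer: $-4023923025$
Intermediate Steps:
$\left(14427 + J\right) \left(-26024 - 36651\right) = \left(14427 + 49776\right) \left(-26024 - 36651\right) = 64203 \left(-62675\right) = -4023923025$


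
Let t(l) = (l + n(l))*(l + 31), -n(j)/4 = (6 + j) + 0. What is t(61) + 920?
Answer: -18124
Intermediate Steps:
n(j) = -24 - 4*j (n(j) = -4*((6 + j) + 0) = -4*(6 + j) = -24 - 4*j)
t(l) = (-24 - 3*l)*(31 + l) (t(l) = (l + (-24 - 4*l))*(l + 31) = (-24 - 3*l)*(31 + l))
t(61) + 920 = (-744 - 117*61 - 3*61²) + 920 = (-744 - 7137 - 3*3721) + 920 = (-744 - 7137 - 11163) + 920 = -19044 + 920 = -18124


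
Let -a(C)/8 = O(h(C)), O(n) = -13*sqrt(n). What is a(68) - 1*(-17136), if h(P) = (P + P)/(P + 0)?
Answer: 17136 + 104*sqrt(2) ≈ 17283.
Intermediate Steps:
h(P) = 2 (h(P) = (2*P)/P = 2)
a(C) = 104*sqrt(2) (a(C) = -(-104)*sqrt(2) = 104*sqrt(2))
a(68) - 1*(-17136) = 104*sqrt(2) - 1*(-17136) = 104*sqrt(2) + 17136 = 17136 + 104*sqrt(2)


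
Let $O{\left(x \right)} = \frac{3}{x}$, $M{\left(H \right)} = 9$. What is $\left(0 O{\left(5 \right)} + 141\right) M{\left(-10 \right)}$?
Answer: $1269$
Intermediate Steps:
$\left(0 O{\left(5 \right)} + 141\right) M{\left(-10 \right)} = \left(0 \cdot \frac{3}{5} + 141\right) 9 = \left(0 + 141\right) 9 = 141 \cdot 9 = 1269$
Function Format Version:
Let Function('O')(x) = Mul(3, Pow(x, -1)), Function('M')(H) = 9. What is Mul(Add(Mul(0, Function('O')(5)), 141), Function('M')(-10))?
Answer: 1269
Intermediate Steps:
Mul(Add(Mul(0, Function('O')(5)), 141), Function('M')(-10)) = Mul(Add(Mul(0, Mul(3, Pow(5, -1))), 141), 9) = Mul(Add(Mul(0, Mul(3, Rational(1, 5))), 141), 9) = Mul(Add(Mul(0, Rational(3, 5)), 141), 9) = Mul(Add(0, 141), 9) = Mul(141, 9) = 1269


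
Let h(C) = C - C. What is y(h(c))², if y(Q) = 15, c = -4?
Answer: 225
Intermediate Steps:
h(C) = 0
y(h(c))² = 15² = 225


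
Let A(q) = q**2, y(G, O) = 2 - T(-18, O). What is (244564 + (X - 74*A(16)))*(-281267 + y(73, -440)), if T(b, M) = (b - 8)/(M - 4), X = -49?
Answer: -14084843396353/222 ≈ -6.3445e+10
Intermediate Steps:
T(b, M) = (-8 + b)/(-4 + M)
y(G, O) = 2 + 26/(-4 + O) (y(G, O) = 2 - (-8 - 18)/(-4 + O) = 2 - (-26)/(-4 + O) = 2 + 26/(-4 + O))
(244564 + (X - 74*A(16)))*(-281267 + y(73, -440)) = (244564 + (-49 - 74*16**2))*(-281267 + 2*(9 - 440)/(-4 - 440)) = (244564 + (-49 - 74*256))*(-281267 + 2*(-431)/(-444)) = (244564 + (-49 - 18944))*(-281267 + 2*(-1/444)*(-431)) = (244564 - 18993)*(-281267 + 431/222) = 225571*(-62440843/222) = -14084843396353/222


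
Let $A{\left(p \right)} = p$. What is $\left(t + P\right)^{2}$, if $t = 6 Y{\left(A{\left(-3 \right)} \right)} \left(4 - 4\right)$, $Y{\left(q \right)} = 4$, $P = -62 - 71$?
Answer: $17689$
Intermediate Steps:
$P = -133$
$t = 0$ ($t = 6 \cdot 4 \left(4 - 4\right) = 24 \cdot 0 = 0$)
$\left(t + P\right)^{2} = \left(0 - 133\right)^{2} = \left(-133\right)^{2} = 17689$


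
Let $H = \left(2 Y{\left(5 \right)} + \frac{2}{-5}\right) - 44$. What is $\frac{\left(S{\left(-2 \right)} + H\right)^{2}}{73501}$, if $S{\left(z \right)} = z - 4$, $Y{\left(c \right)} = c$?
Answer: $\frac{40804}{1837525} \approx 0.022206$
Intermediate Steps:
$S{\left(z \right)} = -4 + z$
$H = - \frac{172}{5}$ ($H = \left(2 \cdot 5 + \frac{2}{-5}\right) - 44 = \left(10 + 2 \left(- \frac{1}{5}\right)\right) - 44 = \left(10 - \frac{2}{5}\right) - 44 = \frac{48}{5} - 44 = - \frac{172}{5} \approx -34.4$)
$\frac{\left(S{\left(-2 \right)} + H\right)^{2}}{73501} = \frac{\left(\left(-4 - 2\right) - \frac{172}{5}\right)^{2}}{73501} = \left(-6 - \frac{172}{5}\right)^{2} \cdot \frac{1}{73501} = \left(- \frac{202}{5}\right)^{2} \cdot \frac{1}{73501} = \frac{40804}{25} \cdot \frac{1}{73501} = \frac{40804}{1837525}$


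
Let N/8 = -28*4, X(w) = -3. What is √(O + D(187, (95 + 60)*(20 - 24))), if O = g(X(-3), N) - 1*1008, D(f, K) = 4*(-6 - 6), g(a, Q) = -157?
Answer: I*√1213 ≈ 34.828*I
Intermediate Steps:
N = -896 (N = 8*(-28*4) = 8*(-112) = -896)
D(f, K) = -48 (D(f, K) = 4*(-12) = -48)
O = -1165 (O = -157 - 1*1008 = -157 - 1008 = -1165)
√(O + D(187, (95 + 60)*(20 - 24))) = √(-1165 - 48) = √(-1213) = I*√1213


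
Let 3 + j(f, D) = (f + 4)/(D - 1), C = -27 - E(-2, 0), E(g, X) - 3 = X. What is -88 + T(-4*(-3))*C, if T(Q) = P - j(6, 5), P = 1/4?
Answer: -221/2 ≈ -110.50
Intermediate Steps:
E(g, X) = 3 + X
C = -30 (C = -27 - (3 + 0) = -27 - 1*3 = -27 - 3 = -30)
j(f, D) = -3 + (4 + f)/(-1 + D) (j(f, D) = -3 + (f + 4)/(D - 1) = -3 + (4 + f)/(-1 + D))
P = ¼ ≈ 0.25000
T(Q) = ¾ (T(Q) = ¼ - (7 + 6 - 3*5)/(-1 + 5) = ¼ - (7 + 6 - 15)/4 = ¼ - (-2)/4 = ¼ - 1*(-½) = ¼ + ½ = ¾)
-88 + T(-4*(-3))*C = -88 + (¾)*(-30) = -88 - 45/2 = -221/2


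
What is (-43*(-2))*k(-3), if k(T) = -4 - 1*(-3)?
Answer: -86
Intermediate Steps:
k(T) = -1 (k(T) = -4 + 3 = -1)
(-43*(-2))*k(-3) = -43*(-2)*(-1) = 86*(-1) = -86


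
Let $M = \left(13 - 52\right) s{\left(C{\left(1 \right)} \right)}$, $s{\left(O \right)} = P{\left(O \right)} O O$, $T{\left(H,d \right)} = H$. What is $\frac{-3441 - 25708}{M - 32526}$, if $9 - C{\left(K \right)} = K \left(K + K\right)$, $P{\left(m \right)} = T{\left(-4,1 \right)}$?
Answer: $\frac{29149}{24882} \approx 1.1715$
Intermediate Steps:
$P{\left(m \right)} = -4$
$C{\left(K \right)} = 9 - 2 K^{2}$ ($C{\left(K \right)} = 9 - K \left(K + K\right) = 9 - K 2 K = 9 - 2 K^{2}$)
$s{\left(O \right)} = - 4 O^{2}$ ($s{\left(O \right)} = - 4 O O = - 4 O^{2}$)
$M = 7644$ ($M = \left(13 - 52\right) \left(- 4 \left(9 - 2 \cdot 1^{2}\right)^{2}\right) = - 39 \left(- 4 \left(9 - 2\right)^{2}\right) = - 39 \left(- 4 \cdot 7^{2}\right) = - 39 \left(\left(-4\right) 49\right) = \left(-39\right) \left(-196\right) = 7644$)
$\frac{-3441 - 25708}{M - 32526} = \frac{-3441 - 25708}{7644 - 32526} = - \frac{29149}{-24882} = \left(-29149\right) \left(- \frac{1}{24882}\right) = \frac{29149}{24882}$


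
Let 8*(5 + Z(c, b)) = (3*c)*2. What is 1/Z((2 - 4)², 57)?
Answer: -½ ≈ -0.50000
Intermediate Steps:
Z(c, b) = -5 + 3*c/4 (Z(c, b) = -5 + ((3*c)*2)/8 = -5 + (6*c)/8 = -5 + 3*c/4)
1/Z((2 - 4)², 57) = 1/(-5 + 3*(2 - 4)²/4) = 1/(-5 + (¾)*(-2)²) = 1/(-5 + (¾)*4) = 1/(-5 + 3) = 1/(-2) = -½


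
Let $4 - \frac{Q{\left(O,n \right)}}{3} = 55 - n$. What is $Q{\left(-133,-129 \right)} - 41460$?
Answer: $-42000$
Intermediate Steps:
$Q{\left(O,n \right)} = -153 + 3 n$ ($Q{\left(O,n \right)} = 12 - 3 \left(55 - n\right) = 12 + \left(-165 + 3 n\right) = -153 + 3 n$)
$Q{\left(-133,-129 \right)} - 41460 = \left(-153 + 3 \left(-129\right)\right) - 41460 = \left(-153 - 387\right) - 41460 = -540 - 41460 = -42000$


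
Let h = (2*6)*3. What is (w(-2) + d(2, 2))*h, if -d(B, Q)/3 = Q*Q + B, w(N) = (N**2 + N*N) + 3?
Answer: -252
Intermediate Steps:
w(N) = 3 + 2*N**2 (w(N) = (N**2 + N**2) + 3 = 2*N**2 + 3 = 3 + 2*N**2)
h = 36 (h = 12*3 = 36)
d(B, Q) = -3*B - 3*Q**2 (d(B, Q) = -3*(Q*Q + B) = -3*(Q**2 + B) = -3*(B + Q**2) = -3*B - 3*Q**2)
(w(-2) + d(2, 2))*h = ((3 + 2*(-2)**2) + (-3*2 - 3*2**2))*36 = ((3 + 2*4) + (-6 - 3*4))*36 = ((3 + 8) + (-6 - 12))*36 = (11 - 18)*36 = -7*36 = -252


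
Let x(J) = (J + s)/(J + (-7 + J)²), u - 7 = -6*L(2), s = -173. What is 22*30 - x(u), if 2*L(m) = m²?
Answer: 91918/139 ≈ 661.28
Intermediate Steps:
L(m) = m²/2
u = -5 (u = 7 - 3*2² = 7 - 3*4 = 7 - 6*2 = 7 - 12 = -5)
x(J) = (-173 + J)/(J + (-7 + J)²) (x(J) = (J - 173)/(J + (-7 + J)²) = (-173 + J)/(J + (-7 + J)²))
22*30 - x(u) = 22*30 - (-173 - 5)/(-5 + (-7 - 5)²) = 660 - (-178)/(-5 + (-12)²) = 660 - (-178)/(-5 + 144) = 660 - (-178)/139 = 660 - 1*(-178/139) = 660 + 178/139 = 91918/139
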